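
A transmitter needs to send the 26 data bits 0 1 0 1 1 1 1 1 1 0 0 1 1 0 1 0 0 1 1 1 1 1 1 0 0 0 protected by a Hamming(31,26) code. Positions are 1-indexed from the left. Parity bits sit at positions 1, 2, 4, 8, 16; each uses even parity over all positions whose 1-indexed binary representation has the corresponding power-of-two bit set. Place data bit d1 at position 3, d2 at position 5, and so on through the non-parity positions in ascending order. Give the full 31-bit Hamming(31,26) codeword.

1101101011111001110100111111000

Place data bits at non-power-of-two positions: b3=0, b5=1, b6=0, b7=1, b9=1, b10=1, b11=1, b12=1, b13=1, b14=0, b15=0, b17=1, b18=1, b19=0, b20=1, b21=0, b22=0, b23=1, b24=1, b25=1, b26=1, b27=1, b28=1, b29=0, b30=0, b31=0.
p1 = XOR of data positions {3,5,7,9,11,13,15,17,19,21,23,25,27,29,31} = 0⊕1⊕1⊕1⊕1⊕1⊕0⊕1⊕0⊕0⊕1⊕1⊕1⊕0⊕0 = 1
p2 = XOR of data positions {3,6,7,10,11,14,15,18,19,22,23,26,27,30,31} = 0⊕0⊕1⊕1⊕1⊕0⊕0⊕1⊕0⊕0⊕1⊕1⊕1⊕0⊕0 = 1
p4 = XOR of data positions {5,6,7,12,13,14,15,20,21,22,23,28,29,30,31} = 1⊕0⊕1⊕1⊕1⊕0⊕0⊕1⊕0⊕0⊕1⊕1⊕0⊕0⊕0 = 1
p8 = XOR of data positions {9,10,11,12,13,14,15,24,25,26,27,28,29,30,31} = 1⊕1⊕1⊕1⊕1⊕0⊕0⊕1⊕1⊕1⊕1⊕1⊕0⊕0⊕0 = 0
p16 = XOR of data positions {17,18,19,20,21,22,23,24,25,26,27,28,29,30,31} = 1⊕1⊕0⊕1⊕0⊕0⊕1⊕1⊕1⊕1⊕1⊕1⊕0⊕0⊕0 = 1
Codeword b1..b31 = 1101101011111001110100111111000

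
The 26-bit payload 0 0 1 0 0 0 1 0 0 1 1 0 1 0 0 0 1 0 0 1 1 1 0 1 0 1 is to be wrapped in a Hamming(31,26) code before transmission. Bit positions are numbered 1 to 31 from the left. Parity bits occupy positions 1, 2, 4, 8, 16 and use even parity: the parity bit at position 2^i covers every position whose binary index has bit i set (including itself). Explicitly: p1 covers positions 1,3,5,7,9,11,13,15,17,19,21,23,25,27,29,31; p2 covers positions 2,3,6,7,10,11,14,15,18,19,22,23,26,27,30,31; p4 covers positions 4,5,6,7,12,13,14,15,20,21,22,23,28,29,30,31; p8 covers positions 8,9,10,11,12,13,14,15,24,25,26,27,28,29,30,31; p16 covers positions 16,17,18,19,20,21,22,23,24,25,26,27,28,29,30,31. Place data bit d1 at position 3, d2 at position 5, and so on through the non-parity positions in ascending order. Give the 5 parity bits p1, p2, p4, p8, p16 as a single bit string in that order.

01001

Place data bits at non-power-of-two positions: b3=0, b5=0, b6=1, b7=0, b9=0, b10=0, b11=1, b12=0, b13=0, b14=1, b15=1, b17=0, b18=1, b19=0, b20=0, b21=0, b22=1, b23=0, b24=0, b25=1, b26=1, b27=1, b28=0, b29=1, b30=0, b31=1.
p1 = XOR of data positions {3,5,7,9,11,13,15,17,19,21,23,25,27,29,31} = 0⊕0⊕0⊕0⊕1⊕0⊕1⊕0⊕0⊕0⊕0⊕1⊕1⊕1⊕1 = 0
p2 = XOR of data positions {3,6,7,10,11,14,15,18,19,22,23,26,27,30,31} = 0⊕1⊕0⊕0⊕1⊕1⊕1⊕1⊕0⊕1⊕0⊕1⊕1⊕0⊕1 = 1
p4 = XOR of data positions {5,6,7,12,13,14,15,20,21,22,23,28,29,30,31} = 0⊕1⊕0⊕0⊕0⊕1⊕1⊕0⊕0⊕1⊕0⊕0⊕1⊕0⊕1 = 0
p8 = XOR of data positions {9,10,11,12,13,14,15,24,25,26,27,28,29,30,31} = 0⊕0⊕1⊕0⊕0⊕1⊕1⊕0⊕1⊕1⊕1⊕0⊕1⊕0⊕1 = 0
p16 = XOR of data positions {17,18,19,20,21,22,23,24,25,26,27,28,29,30,31} = 0⊕1⊕0⊕0⊕0⊕1⊕0⊕0⊕1⊕1⊕1⊕0⊕1⊕0⊕1 = 1
Parity bits p1,p2,p4,p8,p16 = 01001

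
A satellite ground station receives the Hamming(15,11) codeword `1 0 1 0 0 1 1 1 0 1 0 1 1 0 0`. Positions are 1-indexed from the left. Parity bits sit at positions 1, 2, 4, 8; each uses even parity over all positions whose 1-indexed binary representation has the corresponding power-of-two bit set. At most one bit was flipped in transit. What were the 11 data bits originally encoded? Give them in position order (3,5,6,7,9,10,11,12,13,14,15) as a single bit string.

10110101100

s1: b1⊕b3⊕b5⊕b7⊕b9⊕b11⊕b13⊕b15 = 1⊕1⊕0⊕1⊕0⊕0⊕1⊕0 = 0
s2: b2⊕b3⊕b6⊕b7⊕b10⊕b11⊕b14⊕b15 = 0⊕1⊕1⊕1⊕1⊕0⊕0⊕0 = 0
s4: b4⊕b5⊕b6⊕b7⊕b12⊕b13⊕b14⊕b15 = 0⊕0⊕1⊕1⊕1⊕1⊕0⊕0 = 0
s8: b8⊕b9⊕b10⊕b11⊕b12⊕b13⊕b14⊕b15 = 1⊕0⊕1⊕0⊕1⊕1⊕0⊕0 = 0
Syndrome (s8...s1) = 0000 → position 0 (no error).
No correction needed.
Data bits at positions 3,5,6,7,9,10,11,12,13,14,15: 10110101100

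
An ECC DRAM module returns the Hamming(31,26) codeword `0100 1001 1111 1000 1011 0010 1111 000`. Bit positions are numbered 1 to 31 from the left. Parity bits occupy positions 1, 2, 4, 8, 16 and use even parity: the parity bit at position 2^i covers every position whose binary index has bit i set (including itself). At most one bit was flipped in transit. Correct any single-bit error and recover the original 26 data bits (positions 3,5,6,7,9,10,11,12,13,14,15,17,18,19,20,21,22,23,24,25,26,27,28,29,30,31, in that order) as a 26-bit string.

s1: b1⊕b3⊕b5⊕b7⊕b9⊕b11⊕b13⊕b15⊕b17⊕b19⊕b21⊕b23⊕b25⊕b27⊕b29⊕b31 = 0⊕0⊕1⊕0⊕1⊕1⊕1⊕0⊕1⊕1⊕0⊕1⊕1⊕1⊕0⊕0 = 1
s2: b2⊕b3⊕b6⊕b7⊕b10⊕b11⊕b14⊕b15⊕b18⊕b19⊕b22⊕b23⊕b26⊕b27⊕b30⊕b31 = 1⊕0⊕0⊕0⊕1⊕1⊕0⊕0⊕0⊕1⊕0⊕1⊕1⊕1⊕0⊕0 = 1
s4: b4⊕b5⊕b6⊕b7⊕b12⊕b13⊕b14⊕b15⊕b20⊕b21⊕b22⊕b23⊕b28⊕b29⊕b30⊕b31 = 0⊕1⊕0⊕0⊕1⊕1⊕0⊕0⊕1⊕0⊕0⊕1⊕1⊕0⊕0⊕0 = 0
s8: b8⊕b9⊕b10⊕b11⊕b12⊕b13⊕b14⊕b15⊕b24⊕b25⊕b26⊕b27⊕b28⊕b29⊕b30⊕b31 = 1⊕1⊕1⊕1⊕1⊕1⊕0⊕0⊕0⊕1⊕1⊕1⊕1⊕0⊕0⊕0 = 0
s16: b16⊕b17⊕b18⊕b19⊕b20⊕b21⊕b22⊕b23⊕b24⊕b25⊕b26⊕b27⊕b28⊕b29⊕b30⊕b31 = 0⊕1⊕0⊕1⊕1⊕0⊕0⊕1⊕0⊕1⊕1⊕1⊕1⊕0⊕0⊕0 = 0
Syndrome (s16...s1) = 00011 → position 3.
Flip bit 3: corrected codeword = 0110100111111000101100101111000
Data bits at positions 3,5,6,7,9,10,11,12,13,14,15,17,18,19,20,21,22,23,24,25,26,27,28,29,30,31: 11001111100101100101111000

11001111100101100101111000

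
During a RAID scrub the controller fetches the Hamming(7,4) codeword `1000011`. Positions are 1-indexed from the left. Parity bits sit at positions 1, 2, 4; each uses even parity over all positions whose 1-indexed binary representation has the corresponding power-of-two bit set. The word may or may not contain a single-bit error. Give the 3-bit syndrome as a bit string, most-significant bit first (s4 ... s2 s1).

s1: b1⊕b3⊕b5⊕b7 = 1⊕0⊕0⊕1 = 0
s2: b2⊕b3⊕b6⊕b7 = 0⊕0⊕1⊕1 = 0
s4: b4⊕b5⊕b6⊕b7 = 0⊕0⊕1⊕1 = 0
Syndrome (s4...s1) = 000 → position 0 (no error).

000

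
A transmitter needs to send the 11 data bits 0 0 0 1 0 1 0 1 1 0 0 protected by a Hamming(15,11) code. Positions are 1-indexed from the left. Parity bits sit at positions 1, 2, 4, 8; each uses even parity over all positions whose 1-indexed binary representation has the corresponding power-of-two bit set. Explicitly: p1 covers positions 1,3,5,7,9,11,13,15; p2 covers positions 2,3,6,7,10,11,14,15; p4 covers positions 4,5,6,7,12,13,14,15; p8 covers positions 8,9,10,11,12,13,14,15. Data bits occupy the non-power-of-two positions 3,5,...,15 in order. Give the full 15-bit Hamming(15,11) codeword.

Place data bits at non-power-of-two positions: b3=0, b5=0, b6=0, b7=1, b9=0, b10=1, b11=0, b12=1, b13=1, b14=0, b15=0.
p1 = XOR of data positions {3,5,7,9,11,13,15} = 0⊕0⊕1⊕0⊕0⊕1⊕0 = 0
p2 = XOR of data positions {3,6,7,10,11,14,15} = 0⊕0⊕1⊕1⊕0⊕0⊕0 = 0
p4 = XOR of data positions {5,6,7,12,13,14,15} = 0⊕0⊕1⊕1⊕1⊕0⊕0 = 1
p8 = XOR of data positions {9,10,11,12,13,14,15} = 0⊕1⊕0⊕1⊕1⊕0⊕0 = 1
Codeword b1..b15 = 000100110101100

000100110101100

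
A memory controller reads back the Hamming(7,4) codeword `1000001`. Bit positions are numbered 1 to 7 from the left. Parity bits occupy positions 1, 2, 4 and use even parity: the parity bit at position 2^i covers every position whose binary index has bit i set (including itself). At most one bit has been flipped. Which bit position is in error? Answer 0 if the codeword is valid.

6

s1: b1⊕b3⊕b5⊕b7 = 1⊕0⊕0⊕1 = 0
s2: b2⊕b3⊕b6⊕b7 = 0⊕0⊕0⊕1 = 1
s4: b4⊕b5⊕b6⊕b7 = 0⊕0⊕0⊕1 = 1
Syndrome (s4...s1) = 110 → position 6.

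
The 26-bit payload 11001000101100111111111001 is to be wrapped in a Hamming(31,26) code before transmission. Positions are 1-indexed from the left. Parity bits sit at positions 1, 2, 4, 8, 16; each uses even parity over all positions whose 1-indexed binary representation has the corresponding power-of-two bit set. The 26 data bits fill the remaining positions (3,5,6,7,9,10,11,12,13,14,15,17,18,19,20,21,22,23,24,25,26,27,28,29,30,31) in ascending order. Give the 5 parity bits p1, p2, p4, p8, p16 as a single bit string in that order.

Place data bits at non-power-of-two positions: b3=1, b5=1, b6=0, b7=0, b9=1, b10=0, b11=0, b12=0, b13=1, b14=0, b15=1, b17=1, b18=0, b19=0, b20=1, b21=1, b22=1, b23=1, b24=1, b25=1, b26=1, b27=1, b28=1, b29=0, b30=0, b31=1.
p1 = XOR of data positions {3,5,7,9,11,13,15,17,19,21,23,25,27,29,31} = 1⊕1⊕0⊕1⊕0⊕1⊕1⊕1⊕0⊕1⊕1⊕1⊕1⊕0⊕1 = 1
p2 = XOR of data positions {3,6,7,10,11,14,15,18,19,22,23,26,27,30,31} = 1⊕0⊕0⊕0⊕0⊕0⊕1⊕0⊕0⊕1⊕1⊕1⊕1⊕0⊕1 = 1
p4 = XOR of data positions {5,6,7,12,13,14,15,20,21,22,23,28,29,30,31} = 1⊕0⊕0⊕0⊕1⊕0⊕1⊕1⊕1⊕1⊕1⊕1⊕0⊕0⊕1 = 1
p8 = XOR of data positions {9,10,11,12,13,14,15,24,25,26,27,28,29,30,31} = 1⊕0⊕0⊕0⊕1⊕0⊕1⊕1⊕1⊕1⊕1⊕1⊕0⊕0⊕1 = 1
p16 = XOR of data positions {17,18,19,20,21,22,23,24,25,26,27,28,29,30,31} = 1⊕0⊕0⊕1⊕1⊕1⊕1⊕1⊕1⊕1⊕1⊕1⊕0⊕0⊕1 = 1
Parity bits p1,p2,p4,p8,p16 = 11111

11111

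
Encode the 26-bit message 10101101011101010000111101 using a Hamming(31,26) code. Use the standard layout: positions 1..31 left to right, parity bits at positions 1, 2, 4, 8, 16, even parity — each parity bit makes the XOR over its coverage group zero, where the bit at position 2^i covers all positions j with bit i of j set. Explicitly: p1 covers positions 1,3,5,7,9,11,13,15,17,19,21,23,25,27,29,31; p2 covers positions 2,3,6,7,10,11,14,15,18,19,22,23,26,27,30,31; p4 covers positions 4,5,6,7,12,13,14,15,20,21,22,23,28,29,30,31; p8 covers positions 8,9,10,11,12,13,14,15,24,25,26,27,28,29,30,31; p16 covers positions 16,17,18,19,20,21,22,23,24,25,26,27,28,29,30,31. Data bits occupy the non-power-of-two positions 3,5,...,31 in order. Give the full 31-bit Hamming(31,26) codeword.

1110010011010110101010000111101

Place data bits at non-power-of-two positions: b3=1, b5=0, b6=1, b7=0, b9=1, b10=1, b11=0, b12=1, b13=0, b14=1, b15=1, b17=1, b18=0, b19=1, b20=0, b21=1, b22=0, b23=0, b24=0, b25=0, b26=1, b27=1, b28=1, b29=1, b30=0, b31=1.
p1 = XOR of data positions {3,5,7,9,11,13,15,17,19,21,23,25,27,29,31} = 1⊕0⊕0⊕1⊕0⊕0⊕1⊕1⊕1⊕1⊕0⊕0⊕1⊕1⊕1 = 1
p2 = XOR of data positions {3,6,7,10,11,14,15,18,19,22,23,26,27,30,31} = 1⊕1⊕0⊕1⊕0⊕1⊕1⊕0⊕1⊕0⊕0⊕1⊕1⊕0⊕1 = 1
p4 = XOR of data positions {5,6,7,12,13,14,15,20,21,22,23,28,29,30,31} = 0⊕1⊕0⊕1⊕0⊕1⊕1⊕0⊕1⊕0⊕0⊕1⊕1⊕0⊕1 = 0
p8 = XOR of data positions {9,10,11,12,13,14,15,24,25,26,27,28,29,30,31} = 1⊕1⊕0⊕1⊕0⊕1⊕1⊕0⊕0⊕1⊕1⊕1⊕1⊕0⊕1 = 0
p16 = XOR of data positions {17,18,19,20,21,22,23,24,25,26,27,28,29,30,31} = 1⊕0⊕1⊕0⊕1⊕0⊕0⊕0⊕0⊕1⊕1⊕1⊕1⊕0⊕1 = 0
Codeword b1..b31 = 1110010011010110101010000111101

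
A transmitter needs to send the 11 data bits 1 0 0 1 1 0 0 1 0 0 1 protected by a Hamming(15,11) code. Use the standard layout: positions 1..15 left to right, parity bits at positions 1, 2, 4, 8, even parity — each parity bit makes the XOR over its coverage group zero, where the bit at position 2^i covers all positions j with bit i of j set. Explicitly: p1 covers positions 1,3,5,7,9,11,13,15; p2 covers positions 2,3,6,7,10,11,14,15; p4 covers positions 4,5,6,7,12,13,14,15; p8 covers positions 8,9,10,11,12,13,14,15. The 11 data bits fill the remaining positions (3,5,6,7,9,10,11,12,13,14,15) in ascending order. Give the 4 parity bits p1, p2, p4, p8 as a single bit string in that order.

0111

Place data bits at non-power-of-two positions: b3=1, b5=0, b6=0, b7=1, b9=1, b10=0, b11=0, b12=1, b13=0, b14=0, b15=1.
p1 = XOR of data positions {3,5,7,9,11,13,15} = 1⊕0⊕1⊕1⊕0⊕0⊕1 = 0
p2 = XOR of data positions {3,6,7,10,11,14,15} = 1⊕0⊕1⊕0⊕0⊕0⊕1 = 1
p4 = XOR of data positions {5,6,7,12,13,14,15} = 0⊕0⊕1⊕1⊕0⊕0⊕1 = 1
p8 = XOR of data positions {9,10,11,12,13,14,15} = 1⊕0⊕0⊕1⊕0⊕0⊕1 = 1
Parity bits p1,p2,p4,p8 = 0111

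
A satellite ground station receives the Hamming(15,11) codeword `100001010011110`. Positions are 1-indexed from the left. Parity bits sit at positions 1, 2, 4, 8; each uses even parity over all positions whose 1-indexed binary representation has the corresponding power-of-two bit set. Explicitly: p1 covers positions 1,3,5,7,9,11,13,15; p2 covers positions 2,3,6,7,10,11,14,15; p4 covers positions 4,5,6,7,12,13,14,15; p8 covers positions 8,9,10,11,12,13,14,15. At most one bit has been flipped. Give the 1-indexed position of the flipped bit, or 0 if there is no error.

s1: b1⊕b3⊕b5⊕b7⊕b9⊕b11⊕b13⊕b15 = 1⊕0⊕0⊕0⊕0⊕1⊕1⊕0 = 1
s2: b2⊕b3⊕b6⊕b7⊕b10⊕b11⊕b14⊕b15 = 0⊕0⊕1⊕0⊕0⊕1⊕1⊕0 = 1
s4: b4⊕b5⊕b6⊕b7⊕b12⊕b13⊕b14⊕b15 = 0⊕0⊕1⊕0⊕1⊕1⊕1⊕0 = 0
s8: b8⊕b9⊕b10⊕b11⊕b12⊕b13⊕b14⊕b15 = 1⊕0⊕0⊕1⊕1⊕1⊕1⊕0 = 1
Syndrome (s8...s1) = 1011 → position 11.

11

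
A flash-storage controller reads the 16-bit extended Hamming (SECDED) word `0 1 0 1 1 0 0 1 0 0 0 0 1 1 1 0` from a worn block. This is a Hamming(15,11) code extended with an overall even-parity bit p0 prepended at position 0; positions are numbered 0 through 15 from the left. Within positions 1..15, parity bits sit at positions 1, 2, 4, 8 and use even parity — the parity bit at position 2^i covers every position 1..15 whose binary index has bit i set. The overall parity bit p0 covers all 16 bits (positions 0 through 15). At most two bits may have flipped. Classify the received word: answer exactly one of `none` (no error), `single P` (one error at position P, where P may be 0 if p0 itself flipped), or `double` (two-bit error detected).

s1: b1⊕b3⊕b5⊕b7⊕b9⊕b11⊕b13⊕b15 = 1⊕1⊕0⊕1⊕0⊕0⊕1⊕0 = 0
s2: b2⊕b3⊕b6⊕b7⊕b10⊕b11⊕b14⊕b15 = 0⊕1⊕0⊕1⊕0⊕0⊕1⊕0 = 1
s4: b4⊕b5⊕b6⊕b7⊕b12⊕b13⊕b14⊕b15 = 1⊕0⊕0⊕1⊕1⊕1⊕1⊕0 = 1
s8: b8⊕b9⊕b10⊕b11⊕b12⊕b13⊕b14⊕b15 = 0⊕0⊕0⊕0⊕1⊕1⊕1⊕0 = 1
Syndrome (s8...s1) = 1110 → position 14.
Overall parity (XOR of all 16 bits, including p0): 0⊕1⊕0⊕1⊕1⊕0⊕0⊕1⊕0⊕0⊕0⊕0⊕1⊕1⊕1⊕0 = 1
Overall=1, syndrome position=14 → single-bit error at position 14.

single 14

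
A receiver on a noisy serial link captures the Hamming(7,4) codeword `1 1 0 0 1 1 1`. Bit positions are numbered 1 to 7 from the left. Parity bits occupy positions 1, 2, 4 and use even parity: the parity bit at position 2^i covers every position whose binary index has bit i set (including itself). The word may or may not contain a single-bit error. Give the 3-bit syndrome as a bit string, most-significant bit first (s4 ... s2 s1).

111

s1: b1⊕b3⊕b5⊕b7 = 1⊕0⊕1⊕1 = 1
s2: b2⊕b3⊕b6⊕b7 = 1⊕0⊕1⊕1 = 1
s4: b4⊕b5⊕b6⊕b7 = 0⊕1⊕1⊕1 = 1
Syndrome (s4...s1) = 111 → position 7.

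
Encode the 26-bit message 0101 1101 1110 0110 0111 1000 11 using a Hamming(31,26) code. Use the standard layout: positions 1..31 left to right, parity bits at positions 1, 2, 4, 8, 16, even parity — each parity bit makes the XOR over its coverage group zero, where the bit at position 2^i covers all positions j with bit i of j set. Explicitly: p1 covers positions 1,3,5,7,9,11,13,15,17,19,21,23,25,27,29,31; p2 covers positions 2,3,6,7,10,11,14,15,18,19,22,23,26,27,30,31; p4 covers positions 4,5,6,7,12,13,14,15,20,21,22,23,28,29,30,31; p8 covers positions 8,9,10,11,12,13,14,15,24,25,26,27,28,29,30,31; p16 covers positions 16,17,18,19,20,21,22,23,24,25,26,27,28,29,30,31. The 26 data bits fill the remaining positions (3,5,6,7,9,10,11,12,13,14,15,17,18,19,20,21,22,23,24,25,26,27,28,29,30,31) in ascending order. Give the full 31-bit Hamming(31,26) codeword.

Place data bits at non-power-of-two positions: b3=0, b5=1, b6=0, b7=1, b9=1, b10=1, b11=0, b12=1, b13=1, b14=1, b15=1, b17=0, b18=0, b19=1, b20=1, b21=0, b22=0, b23=1, b24=1, b25=1, b26=1, b27=0, b28=0, b29=0, b30=1, b31=1.
p1 = XOR of data positions {3,5,7,9,11,13,15,17,19,21,23,25,27,29,31} = 0⊕1⊕1⊕1⊕0⊕1⊕1⊕0⊕1⊕0⊕1⊕1⊕0⊕0⊕1 = 1
p2 = XOR of data positions {3,6,7,10,11,14,15,18,19,22,23,26,27,30,31} = 0⊕0⊕1⊕1⊕0⊕1⊕1⊕0⊕1⊕0⊕1⊕1⊕0⊕1⊕1 = 1
p4 = XOR of data positions {5,6,7,12,13,14,15,20,21,22,23,28,29,30,31} = 1⊕0⊕1⊕1⊕1⊕1⊕1⊕1⊕0⊕0⊕1⊕0⊕0⊕1⊕1 = 0
p8 = XOR of data positions {9,10,11,12,13,14,15,24,25,26,27,28,29,30,31} = 1⊕1⊕0⊕1⊕1⊕1⊕1⊕1⊕1⊕1⊕0⊕0⊕0⊕1⊕1 = 1
p16 = XOR of data positions {17,18,19,20,21,22,23,24,25,26,27,28,29,30,31} = 0⊕0⊕1⊕1⊕0⊕0⊕1⊕1⊕1⊕1⊕0⊕0⊕0⊕1⊕1 = 0
Codeword b1..b31 = 1100101111011110001100111100011

1100101111011110001100111100011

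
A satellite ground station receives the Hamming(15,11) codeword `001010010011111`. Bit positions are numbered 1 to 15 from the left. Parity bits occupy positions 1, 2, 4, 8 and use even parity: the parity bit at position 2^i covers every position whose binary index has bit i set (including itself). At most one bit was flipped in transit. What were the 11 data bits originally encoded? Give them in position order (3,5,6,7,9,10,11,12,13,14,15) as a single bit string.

10000011111

s1: b1⊕b3⊕b5⊕b7⊕b9⊕b11⊕b13⊕b15 = 0⊕1⊕1⊕0⊕0⊕1⊕1⊕1 = 1
s2: b2⊕b3⊕b6⊕b7⊕b10⊕b11⊕b14⊕b15 = 0⊕1⊕0⊕0⊕0⊕1⊕1⊕1 = 0
s4: b4⊕b5⊕b6⊕b7⊕b12⊕b13⊕b14⊕b15 = 0⊕1⊕0⊕0⊕1⊕1⊕1⊕1 = 1
s8: b8⊕b9⊕b10⊕b11⊕b12⊕b13⊕b14⊕b15 = 1⊕0⊕0⊕1⊕1⊕1⊕1⊕1 = 0
Syndrome (s8...s1) = 0101 → position 5.
Flip bit 5: corrected codeword = 001000010011111
Data bits at positions 3,5,6,7,9,10,11,12,13,14,15: 10000011111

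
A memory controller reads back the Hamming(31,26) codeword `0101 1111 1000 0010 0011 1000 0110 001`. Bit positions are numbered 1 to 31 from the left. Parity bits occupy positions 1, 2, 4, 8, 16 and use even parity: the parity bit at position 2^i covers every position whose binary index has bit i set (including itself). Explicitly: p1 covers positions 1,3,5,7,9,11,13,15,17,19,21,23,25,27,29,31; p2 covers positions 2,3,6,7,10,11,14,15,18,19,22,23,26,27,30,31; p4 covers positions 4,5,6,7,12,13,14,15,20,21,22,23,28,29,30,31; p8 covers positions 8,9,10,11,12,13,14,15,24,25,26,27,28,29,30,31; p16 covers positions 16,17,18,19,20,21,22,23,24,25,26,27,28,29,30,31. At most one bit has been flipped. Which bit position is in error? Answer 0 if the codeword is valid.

s1: b1⊕b3⊕b5⊕b7⊕b9⊕b11⊕b13⊕b15⊕b17⊕b19⊕b21⊕b23⊕b25⊕b27⊕b29⊕b31 = 0⊕0⊕1⊕1⊕1⊕0⊕0⊕1⊕0⊕1⊕1⊕0⊕0⊕1⊕0⊕1 = 0
s2: b2⊕b3⊕b6⊕b7⊕b10⊕b11⊕b14⊕b15⊕b18⊕b19⊕b22⊕b23⊕b26⊕b27⊕b30⊕b31 = 1⊕0⊕1⊕1⊕0⊕0⊕0⊕1⊕0⊕1⊕0⊕0⊕1⊕1⊕0⊕1 = 0
s4: b4⊕b5⊕b6⊕b7⊕b12⊕b13⊕b14⊕b15⊕b20⊕b21⊕b22⊕b23⊕b28⊕b29⊕b30⊕b31 = 1⊕1⊕1⊕1⊕0⊕0⊕0⊕1⊕1⊕1⊕0⊕0⊕0⊕0⊕0⊕1 = 0
s8: b8⊕b9⊕b10⊕b11⊕b12⊕b13⊕b14⊕b15⊕b24⊕b25⊕b26⊕b27⊕b28⊕b29⊕b30⊕b31 = 1⊕1⊕0⊕0⊕0⊕0⊕0⊕1⊕0⊕0⊕1⊕1⊕0⊕0⊕0⊕1 = 0
s16: b16⊕b17⊕b18⊕b19⊕b20⊕b21⊕b22⊕b23⊕b24⊕b25⊕b26⊕b27⊕b28⊕b29⊕b30⊕b31 = 0⊕0⊕0⊕1⊕1⊕1⊕0⊕0⊕0⊕0⊕1⊕1⊕0⊕0⊕0⊕1 = 0
Syndrome (s16...s1) = 00000 → position 0 (no error).

0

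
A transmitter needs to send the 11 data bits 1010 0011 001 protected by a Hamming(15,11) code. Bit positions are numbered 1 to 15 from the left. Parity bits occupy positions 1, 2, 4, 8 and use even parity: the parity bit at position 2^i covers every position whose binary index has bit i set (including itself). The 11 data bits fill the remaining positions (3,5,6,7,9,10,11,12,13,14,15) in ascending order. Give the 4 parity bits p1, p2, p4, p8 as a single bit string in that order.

1011

Place data bits at non-power-of-two positions: b3=1, b5=0, b6=1, b7=0, b9=0, b10=0, b11=1, b12=1, b13=0, b14=0, b15=1.
p1 = XOR of data positions {3,5,7,9,11,13,15} = 1⊕0⊕0⊕0⊕1⊕0⊕1 = 1
p2 = XOR of data positions {3,6,7,10,11,14,15} = 1⊕1⊕0⊕0⊕1⊕0⊕1 = 0
p4 = XOR of data positions {5,6,7,12,13,14,15} = 0⊕1⊕0⊕1⊕0⊕0⊕1 = 1
p8 = XOR of data positions {9,10,11,12,13,14,15} = 0⊕0⊕1⊕1⊕0⊕0⊕1 = 1
Parity bits p1,p2,p4,p8 = 1011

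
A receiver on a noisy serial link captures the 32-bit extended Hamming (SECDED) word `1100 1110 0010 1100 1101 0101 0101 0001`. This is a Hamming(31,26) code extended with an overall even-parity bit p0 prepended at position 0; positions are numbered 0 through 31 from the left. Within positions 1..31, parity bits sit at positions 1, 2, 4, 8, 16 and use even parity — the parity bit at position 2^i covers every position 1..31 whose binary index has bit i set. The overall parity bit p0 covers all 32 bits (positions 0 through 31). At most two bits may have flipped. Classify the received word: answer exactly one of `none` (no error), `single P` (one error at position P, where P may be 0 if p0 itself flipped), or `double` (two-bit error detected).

s1: b1⊕b3⊕b5⊕b7⊕b9⊕b11⊕b13⊕b15⊕b17⊕b19⊕b21⊕b23⊕b25⊕b27⊕b29⊕b31 = 1⊕0⊕1⊕0⊕0⊕0⊕1⊕0⊕1⊕1⊕1⊕1⊕1⊕1⊕0⊕1 = 0
s2: b2⊕b3⊕b6⊕b7⊕b10⊕b11⊕b14⊕b15⊕b18⊕b19⊕b22⊕b23⊕b26⊕b27⊕b30⊕b31 = 0⊕0⊕1⊕0⊕1⊕0⊕0⊕0⊕0⊕1⊕0⊕1⊕0⊕1⊕0⊕1 = 0
s4: b4⊕b5⊕b6⊕b7⊕b12⊕b13⊕b14⊕b15⊕b20⊕b21⊕b22⊕b23⊕b28⊕b29⊕b30⊕b31 = 1⊕1⊕1⊕0⊕1⊕1⊕0⊕0⊕0⊕1⊕0⊕1⊕0⊕0⊕0⊕1 = 0
s8: b8⊕b9⊕b10⊕b11⊕b12⊕b13⊕b14⊕b15⊕b24⊕b25⊕b26⊕b27⊕b28⊕b29⊕b30⊕b31 = 0⊕0⊕1⊕0⊕1⊕1⊕0⊕0⊕0⊕1⊕0⊕1⊕0⊕0⊕0⊕1 = 0
s16: b16⊕b17⊕b18⊕b19⊕b20⊕b21⊕b22⊕b23⊕b24⊕b25⊕b26⊕b27⊕b28⊕b29⊕b30⊕b31 = 1⊕1⊕0⊕1⊕0⊕1⊕0⊕1⊕0⊕1⊕0⊕1⊕0⊕0⊕0⊕1 = 0
Syndrome (s16...s1) = 00000 → position 0 (no error).
Overall parity (XOR of all 32 bits, including p0): 1⊕1⊕0⊕0⊕1⊕1⊕1⊕0⊕0⊕0⊕1⊕0⊕1⊕1⊕0⊕0⊕1⊕1⊕0⊕1⊕0⊕1⊕0⊕1⊕0⊕1⊕0⊕1⊕0⊕0⊕0⊕1 = 0
Overall=0, syndrome position=0 → no error.

none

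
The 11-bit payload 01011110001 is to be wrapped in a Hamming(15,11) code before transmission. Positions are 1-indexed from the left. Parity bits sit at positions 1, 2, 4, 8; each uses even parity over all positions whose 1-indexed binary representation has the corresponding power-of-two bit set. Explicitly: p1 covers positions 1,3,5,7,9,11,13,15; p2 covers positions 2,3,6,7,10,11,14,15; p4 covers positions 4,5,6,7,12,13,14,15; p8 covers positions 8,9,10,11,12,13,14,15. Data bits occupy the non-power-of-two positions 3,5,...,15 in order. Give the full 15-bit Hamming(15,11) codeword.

100110101110001

Place data bits at non-power-of-two positions: b3=0, b5=1, b6=0, b7=1, b9=1, b10=1, b11=1, b12=0, b13=0, b14=0, b15=1.
p1 = XOR of data positions {3,5,7,9,11,13,15} = 0⊕1⊕1⊕1⊕1⊕0⊕1 = 1
p2 = XOR of data positions {3,6,7,10,11,14,15} = 0⊕0⊕1⊕1⊕1⊕0⊕1 = 0
p4 = XOR of data positions {5,6,7,12,13,14,15} = 1⊕0⊕1⊕0⊕0⊕0⊕1 = 1
p8 = XOR of data positions {9,10,11,12,13,14,15} = 1⊕1⊕1⊕0⊕0⊕0⊕1 = 0
Codeword b1..b15 = 100110101110001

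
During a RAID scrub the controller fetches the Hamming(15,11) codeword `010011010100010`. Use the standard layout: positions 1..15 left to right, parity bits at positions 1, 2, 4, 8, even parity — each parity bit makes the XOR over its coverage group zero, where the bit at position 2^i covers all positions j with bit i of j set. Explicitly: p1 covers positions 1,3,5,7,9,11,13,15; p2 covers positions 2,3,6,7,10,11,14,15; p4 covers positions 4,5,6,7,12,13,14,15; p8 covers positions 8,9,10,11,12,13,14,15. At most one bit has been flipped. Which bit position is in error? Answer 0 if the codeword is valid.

s1: b1⊕b3⊕b5⊕b7⊕b9⊕b11⊕b13⊕b15 = 0⊕0⊕1⊕0⊕0⊕0⊕0⊕0 = 1
s2: b2⊕b3⊕b6⊕b7⊕b10⊕b11⊕b14⊕b15 = 1⊕0⊕1⊕0⊕1⊕0⊕1⊕0 = 0
s4: b4⊕b5⊕b6⊕b7⊕b12⊕b13⊕b14⊕b15 = 0⊕1⊕1⊕0⊕0⊕0⊕1⊕0 = 1
s8: b8⊕b9⊕b10⊕b11⊕b12⊕b13⊕b14⊕b15 = 1⊕0⊕1⊕0⊕0⊕0⊕1⊕0 = 1
Syndrome (s8...s1) = 1101 → position 13.

13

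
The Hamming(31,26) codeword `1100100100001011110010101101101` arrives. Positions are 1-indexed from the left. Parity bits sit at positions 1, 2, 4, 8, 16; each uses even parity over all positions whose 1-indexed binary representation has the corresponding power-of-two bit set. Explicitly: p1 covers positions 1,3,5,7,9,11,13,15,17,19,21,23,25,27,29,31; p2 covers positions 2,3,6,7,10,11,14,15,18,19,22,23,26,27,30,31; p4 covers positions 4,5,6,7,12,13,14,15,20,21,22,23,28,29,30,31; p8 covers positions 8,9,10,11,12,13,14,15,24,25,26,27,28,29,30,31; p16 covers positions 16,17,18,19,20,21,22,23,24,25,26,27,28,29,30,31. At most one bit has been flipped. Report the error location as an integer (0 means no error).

0

s1: b1⊕b3⊕b5⊕b7⊕b9⊕b11⊕b13⊕b15⊕b17⊕b19⊕b21⊕b23⊕b25⊕b27⊕b29⊕b31 = 1⊕0⊕1⊕0⊕0⊕0⊕1⊕1⊕1⊕0⊕1⊕1⊕1⊕0⊕1⊕1 = 0
s2: b2⊕b3⊕b6⊕b7⊕b10⊕b11⊕b14⊕b15⊕b18⊕b19⊕b22⊕b23⊕b26⊕b27⊕b30⊕b31 = 1⊕0⊕0⊕0⊕0⊕0⊕0⊕1⊕1⊕0⊕0⊕1⊕1⊕0⊕0⊕1 = 0
s4: b4⊕b5⊕b6⊕b7⊕b12⊕b13⊕b14⊕b15⊕b20⊕b21⊕b22⊕b23⊕b28⊕b29⊕b30⊕b31 = 0⊕1⊕0⊕0⊕0⊕1⊕0⊕1⊕0⊕1⊕0⊕1⊕1⊕1⊕0⊕1 = 0
s8: b8⊕b9⊕b10⊕b11⊕b12⊕b13⊕b14⊕b15⊕b24⊕b25⊕b26⊕b27⊕b28⊕b29⊕b30⊕b31 = 1⊕0⊕0⊕0⊕0⊕1⊕0⊕1⊕0⊕1⊕1⊕0⊕1⊕1⊕0⊕1 = 0
s16: b16⊕b17⊕b18⊕b19⊕b20⊕b21⊕b22⊕b23⊕b24⊕b25⊕b26⊕b27⊕b28⊕b29⊕b30⊕b31 = 1⊕1⊕1⊕0⊕0⊕1⊕0⊕1⊕0⊕1⊕1⊕0⊕1⊕1⊕0⊕1 = 0
Syndrome (s16...s1) = 00000 → position 0 (no error).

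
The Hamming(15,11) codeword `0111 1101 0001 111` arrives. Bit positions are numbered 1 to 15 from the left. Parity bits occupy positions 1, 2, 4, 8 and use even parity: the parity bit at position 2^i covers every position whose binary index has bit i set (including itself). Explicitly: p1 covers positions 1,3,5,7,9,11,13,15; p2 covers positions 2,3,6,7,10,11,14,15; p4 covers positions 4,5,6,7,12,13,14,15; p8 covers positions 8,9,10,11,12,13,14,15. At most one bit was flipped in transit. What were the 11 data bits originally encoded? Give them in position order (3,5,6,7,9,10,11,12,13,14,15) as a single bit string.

s1: b1⊕b3⊕b5⊕b7⊕b9⊕b11⊕b13⊕b15 = 0⊕1⊕1⊕0⊕0⊕0⊕1⊕1 = 0
s2: b2⊕b3⊕b6⊕b7⊕b10⊕b11⊕b14⊕b15 = 1⊕1⊕1⊕0⊕0⊕0⊕1⊕1 = 1
s4: b4⊕b5⊕b6⊕b7⊕b12⊕b13⊕b14⊕b15 = 1⊕1⊕1⊕0⊕1⊕1⊕1⊕1 = 1
s8: b8⊕b9⊕b10⊕b11⊕b12⊕b13⊕b14⊕b15 = 1⊕0⊕0⊕0⊕1⊕1⊕1⊕1 = 1
Syndrome (s8...s1) = 1110 → position 14.
Flip bit 14: corrected codeword = 011111010001101
Data bits at positions 3,5,6,7,9,10,11,12,13,14,15: 11100001101

11100001101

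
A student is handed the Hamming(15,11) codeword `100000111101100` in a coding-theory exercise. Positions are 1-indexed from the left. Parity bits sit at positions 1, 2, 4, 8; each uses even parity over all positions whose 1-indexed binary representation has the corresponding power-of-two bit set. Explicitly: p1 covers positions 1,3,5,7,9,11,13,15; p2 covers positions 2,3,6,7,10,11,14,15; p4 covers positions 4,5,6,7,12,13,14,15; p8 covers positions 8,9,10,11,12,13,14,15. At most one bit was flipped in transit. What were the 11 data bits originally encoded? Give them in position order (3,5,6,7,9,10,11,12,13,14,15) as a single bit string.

s1: b1⊕b3⊕b5⊕b7⊕b9⊕b11⊕b13⊕b15 = 1⊕0⊕0⊕1⊕1⊕0⊕1⊕0 = 0
s2: b2⊕b3⊕b6⊕b7⊕b10⊕b11⊕b14⊕b15 = 0⊕0⊕0⊕1⊕1⊕0⊕0⊕0 = 0
s4: b4⊕b5⊕b6⊕b7⊕b12⊕b13⊕b14⊕b15 = 0⊕0⊕0⊕1⊕1⊕1⊕0⊕0 = 1
s8: b8⊕b9⊕b10⊕b11⊕b12⊕b13⊕b14⊕b15 = 1⊕1⊕1⊕0⊕1⊕1⊕0⊕0 = 1
Syndrome (s8...s1) = 1100 → position 12.
Flip bit 12: corrected codeword = 100000111100100
Data bits at positions 3,5,6,7,9,10,11,12,13,14,15: 00011100100

00011100100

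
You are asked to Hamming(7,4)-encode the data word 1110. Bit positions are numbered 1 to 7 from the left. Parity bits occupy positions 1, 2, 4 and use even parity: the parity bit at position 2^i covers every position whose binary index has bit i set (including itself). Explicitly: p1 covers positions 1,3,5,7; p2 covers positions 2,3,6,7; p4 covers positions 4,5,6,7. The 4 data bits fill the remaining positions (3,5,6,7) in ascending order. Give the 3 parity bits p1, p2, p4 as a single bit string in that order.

Place data bits at non-power-of-two positions: b3=1, b5=1, b6=1, b7=0.
p1 = XOR of data positions {3,5,7} = 1⊕1⊕0 = 0
p2 = XOR of data positions {3,6,7} = 1⊕1⊕0 = 0
p4 = XOR of data positions {5,6,7} = 1⊕1⊕0 = 0
Parity bits p1,p2,p4 = 000

000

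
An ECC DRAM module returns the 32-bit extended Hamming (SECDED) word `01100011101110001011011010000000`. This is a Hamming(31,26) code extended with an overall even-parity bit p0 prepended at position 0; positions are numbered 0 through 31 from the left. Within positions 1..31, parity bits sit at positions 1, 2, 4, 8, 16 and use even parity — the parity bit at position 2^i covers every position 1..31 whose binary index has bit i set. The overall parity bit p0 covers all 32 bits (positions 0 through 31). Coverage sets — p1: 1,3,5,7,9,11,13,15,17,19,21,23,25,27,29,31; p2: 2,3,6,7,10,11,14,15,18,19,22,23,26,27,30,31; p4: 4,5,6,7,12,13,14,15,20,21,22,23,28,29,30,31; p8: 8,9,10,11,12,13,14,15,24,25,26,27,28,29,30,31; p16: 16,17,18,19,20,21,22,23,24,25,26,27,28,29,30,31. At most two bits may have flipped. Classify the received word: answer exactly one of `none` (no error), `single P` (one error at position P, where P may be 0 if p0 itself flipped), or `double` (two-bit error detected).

double

s1: b1⊕b3⊕b5⊕b7⊕b9⊕b11⊕b13⊕b15⊕b17⊕b19⊕b21⊕b23⊕b25⊕b27⊕b29⊕b31 = 1⊕0⊕0⊕1⊕0⊕1⊕0⊕0⊕0⊕1⊕1⊕0⊕0⊕0⊕0⊕0 = 1
s2: b2⊕b3⊕b6⊕b7⊕b10⊕b11⊕b14⊕b15⊕b18⊕b19⊕b22⊕b23⊕b26⊕b27⊕b30⊕b31 = 1⊕0⊕1⊕1⊕1⊕1⊕0⊕0⊕1⊕1⊕1⊕0⊕0⊕0⊕0⊕0 = 0
s4: b4⊕b5⊕b6⊕b7⊕b12⊕b13⊕b14⊕b15⊕b20⊕b21⊕b22⊕b23⊕b28⊕b29⊕b30⊕b31 = 0⊕0⊕1⊕1⊕1⊕0⊕0⊕0⊕0⊕1⊕1⊕0⊕0⊕0⊕0⊕0 = 1
s8: b8⊕b9⊕b10⊕b11⊕b12⊕b13⊕b14⊕b15⊕b24⊕b25⊕b26⊕b27⊕b28⊕b29⊕b30⊕b31 = 1⊕0⊕1⊕1⊕1⊕0⊕0⊕0⊕1⊕0⊕0⊕0⊕0⊕0⊕0⊕0 = 1
s16: b16⊕b17⊕b18⊕b19⊕b20⊕b21⊕b22⊕b23⊕b24⊕b25⊕b26⊕b27⊕b28⊕b29⊕b30⊕b31 = 1⊕0⊕1⊕1⊕0⊕1⊕1⊕0⊕1⊕0⊕0⊕0⊕0⊕0⊕0⊕0 = 0
Syndrome (s16...s1) = 01101 → position 13.
Overall parity (XOR of all 32 bits, including p0): 0⊕1⊕1⊕0⊕0⊕0⊕1⊕1⊕1⊕0⊕1⊕1⊕1⊕0⊕0⊕0⊕1⊕0⊕1⊕1⊕0⊕1⊕1⊕0⊕1⊕0⊕0⊕0⊕0⊕0⊕0⊕0 = 0
Overall=0, syndrome position=13 → double-bit error detected (uncorrectable).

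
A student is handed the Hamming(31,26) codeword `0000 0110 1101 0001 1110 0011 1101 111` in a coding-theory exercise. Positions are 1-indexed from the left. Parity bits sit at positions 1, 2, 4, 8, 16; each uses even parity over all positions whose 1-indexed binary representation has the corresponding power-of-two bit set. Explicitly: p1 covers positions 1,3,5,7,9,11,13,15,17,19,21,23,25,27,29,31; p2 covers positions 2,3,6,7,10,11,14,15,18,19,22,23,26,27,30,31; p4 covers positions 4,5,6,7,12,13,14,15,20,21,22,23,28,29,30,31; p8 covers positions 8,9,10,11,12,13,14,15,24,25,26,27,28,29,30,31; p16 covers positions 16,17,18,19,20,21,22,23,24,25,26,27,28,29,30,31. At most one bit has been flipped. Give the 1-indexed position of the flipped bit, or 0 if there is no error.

2

s1: b1⊕b3⊕b5⊕b7⊕b9⊕b11⊕b13⊕b15⊕b17⊕b19⊕b21⊕b23⊕b25⊕b27⊕b29⊕b31 = 0⊕0⊕0⊕1⊕1⊕0⊕0⊕0⊕1⊕1⊕0⊕1⊕1⊕0⊕1⊕1 = 0
s2: b2⊕b3⊕b6⊕b7⊕b10⊕b11⊕b14⊕b15⊕b18⊕b19⊕b22⊕b23⊕b26⊕b27⊕b30⊕b31 = 0⊕0⊕1⊕1⊕1⊕0⊕0⊕0⊕1⊕1⊕0⊕1⊕1⊕0⊕1⊕1 = 1
s4: b4⊕b5⊕b6⊕b7⊕b12⊕b13⊕b14⊕b15⊕b20⊕b21⊕b22⊕b23⊕b28⊕b29⊕b30⊕b31 = 0⊕0⊕1⊕1⊕1⊕0⊕0⊕0⊕0⊕0⊕0⊕1⊕1⊕1⊕1⊕1 = 0
s8: b8⊕b9⊕b10⊕b11⊕b12⊕b13⊕b14⊕b15⊕b24⊕b25⊕b26⊕b27⊕b28⊕b29⊕b30⊕b31 = 0⊕1⊕1⊕0⊕1⊕0⊕0⊕0⊕1⊕1⊕1⊕0⊕1⊕1⊕1⊕1 = 0
s16: b16⊕b17⊕b18⊕b19⊕b20⊕b21⊕b22⊕b23⊕b24⊕b25⊕b26⊕b27⊕b28⊕b29⊕b30⊕b31 = 1⊕1⊕1⊕1⊕0⊕0⊕0⊕1⊕1⊕1⊕1⊕0⊕1⊕1⊕1⊕1 = 0
Syndrome (s16...s1) = 00010 → position 2.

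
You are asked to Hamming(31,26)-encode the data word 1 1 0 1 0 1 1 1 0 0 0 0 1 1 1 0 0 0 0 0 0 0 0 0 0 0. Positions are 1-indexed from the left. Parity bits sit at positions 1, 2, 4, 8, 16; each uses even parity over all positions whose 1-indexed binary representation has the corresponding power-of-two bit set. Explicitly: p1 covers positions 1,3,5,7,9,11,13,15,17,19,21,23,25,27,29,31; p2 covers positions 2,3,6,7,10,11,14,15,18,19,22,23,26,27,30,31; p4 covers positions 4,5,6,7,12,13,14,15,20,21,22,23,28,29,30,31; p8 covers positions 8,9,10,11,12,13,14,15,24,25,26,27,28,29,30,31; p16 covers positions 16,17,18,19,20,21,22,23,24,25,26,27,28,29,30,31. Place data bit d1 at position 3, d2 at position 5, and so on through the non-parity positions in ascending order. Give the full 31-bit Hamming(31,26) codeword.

1010101101110001011100000000000

Place data bits at non-power-of-two positions: b3=1, b5=1, b6=0, b7=1, b9=0, b10=1, b11=1, b12=1, b13=0, b14=0, b15=0, b17=0, b18=1, b19=1, b20=1, b21=0, b22=0, b23=0, b24=0, b25=0, b26=0, b27=0, b28=0, b29=0, b30=0, b31=0.
p1 = XOR of data positions {3,5,7,9,11,13,15,17,19,21,23,25,27,29,31} = 1⊕1⊕1⊕0⊕1⊕0⊕0⊕0⊕1⊕0⊕0⊕0⊕0⊕0⊕0 = 1
p2 = XOR of data positions {3,6,7,10,11,14,15,18,19,22,23,26,27,30,31} = 1⊕0⊕1⊕1⊕1⊕0⊕0⊕1⊕1⊕0⊕0⊕0⊕0⊕0⊕0 = 0
p4 = XOR of data positions {5,6,7,12,13,14,15,20,21,22,23,28,29,30,31} = 1⊕0⊕1⊕1⊕0⊕0⊕0⊕1⊕0⊕0⊕0⊕0⊕0⊕0⊕0 = 0
p8 = XOR of data positions {9,10,11,12,13,14,15,24,25,26,27,28,29,30,31} = 0⊕1⊕1⊕1⊕0⊕0⊕0⊕0⊕0⊕0⊕0⊕0⊕0⊕0⊕0 = 1
p16 = XOR of data positions {17,18,19,20,21,22,23,24,25,26,27,28,29,30,31} = 0⊕1⊕1⊕1⊕0⊕0⊕0⊕0⊕0⊕0⊕0⊕0⊕0⊕0⊕0 = 1
Codeword b1..b31 = 1010101101110001011100000000000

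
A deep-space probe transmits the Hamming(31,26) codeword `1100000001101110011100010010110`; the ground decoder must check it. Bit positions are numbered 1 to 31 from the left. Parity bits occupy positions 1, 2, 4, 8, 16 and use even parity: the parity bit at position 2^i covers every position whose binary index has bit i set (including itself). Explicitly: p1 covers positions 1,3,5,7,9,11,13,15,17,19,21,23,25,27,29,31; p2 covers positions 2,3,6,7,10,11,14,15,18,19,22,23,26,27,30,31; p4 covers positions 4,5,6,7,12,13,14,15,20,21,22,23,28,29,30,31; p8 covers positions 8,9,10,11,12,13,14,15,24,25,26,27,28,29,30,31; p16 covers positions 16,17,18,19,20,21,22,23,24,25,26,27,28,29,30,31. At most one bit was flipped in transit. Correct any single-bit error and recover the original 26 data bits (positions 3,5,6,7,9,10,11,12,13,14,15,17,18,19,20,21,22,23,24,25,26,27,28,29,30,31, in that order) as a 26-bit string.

00000110111011100010000110

s1: b1⊕b3⊕b5⊕b7⊕b9⊕b11⊕b13⊕b15⊕b17⊕b19⊕b21⊕b23⊕b25⊕b27⊕b29⊕b31 = 1⊕0⊕0⊕0⊕0⊕1⊕1⊕1⊕0⊕1⊕0⊕0⊕0⊕1⊕1⊕0 = 1
s2: b2⊕b3⊕b6⊕b7⊕b10⊕b11⊕b14⊕b15⊕b18⊕b19⊕b22⊕b23⊕b26⊕b27⊕b30⊕b31 = 1⊕0⊕0⊕0⊕1⊕1⊕1⊕1⊕1⊕1⊕0⊕0⊕0⊕1⊕1⊕0 = 1
s4: b4⊕b5⊕b6⊕b7⊕b12⊕b13⊕b14⊕b15⊕b20⊕b21⊕b22⊕b23⊕b28⊕b29⊕b30⊕b31 = 0⊕0⊕0⊕0⊕0⊕1⊕1⊕1⊕1⊕0⊕0⊕0⊕0⊕1⊕1⊕0 = 0
s8: b8⊕b9⊕b10⊕b11⊕b12⊕b13⊕b14⊕b15⊕b24⊕b25⊕b26⊕b27⊕b28⊕b29⊕b30⊕b31 = 0⊕0⊕1⊕1⊕0⊕1⊕1⊕1⊕1⊕0⊕0⊕1⊕0⊕1⊕1⊕0 = 1
s16: b16⊕b17⊕b18⊕b19⊕b20⊕b21⊕b22⊕b23⊕b24⊕b25⊕b26⊕b27⊕b28⊕b29⊕b30⊕b31 = 0⊕0⊕1⊕1⊕1⊕0⊕0⊕0⊕1⊕0⊕0⊕1⊕0⊕1⊕1⊕0 = 1
Syndrome (s16...s1) = 11011 → position 27.
Flip bit 27: corrected codeword = 1100000001101110011100010000110
Data bits at positions 3,5,6,7,9,10,11,12,13,14,15,17,18,19,20,21,22,23,24,25,26,27,28,29,30,31: 00000110111011100010000110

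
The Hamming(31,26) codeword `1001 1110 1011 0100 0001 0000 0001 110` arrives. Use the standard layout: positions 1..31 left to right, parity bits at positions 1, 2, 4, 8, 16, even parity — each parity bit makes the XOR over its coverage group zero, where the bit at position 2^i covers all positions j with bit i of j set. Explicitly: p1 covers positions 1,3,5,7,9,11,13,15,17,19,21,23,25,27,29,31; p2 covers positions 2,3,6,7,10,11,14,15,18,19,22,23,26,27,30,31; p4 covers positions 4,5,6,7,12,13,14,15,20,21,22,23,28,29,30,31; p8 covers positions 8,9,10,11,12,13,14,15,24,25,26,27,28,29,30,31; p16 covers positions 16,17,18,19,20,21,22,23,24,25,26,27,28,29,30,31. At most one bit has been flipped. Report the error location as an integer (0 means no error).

s1: b1⊕b3⊕b5⊕b7⊕b9⊕b11⊕b13⊕b15⊕b17⊕b19⊕b21⊕b23⊕b25⊕b27⊕b29⊕b31 = 1⊕0⊕1⊕1⊕1⊕1⊕0⊕0⊕0⊕0⊕0⊕0⊕0⊕0⊕1⊕0 = 0
s2: b2⊕b3⊕b6⊕b7⊕b10⊕b11⊕b14⊕b15⊕b18⊕b19⊕b22⊕b23⊕b26⊕b27⊕b30⊕b31 = 0⊕0⊕1⊕1⊕0⊕1⊕1⊕0⊕0⊕0⊕0⊕0⊕0⊕0⊕1⊕0 = 1
s4: b4⊕b5⊕b6⊕b7⊕b12⊕b13⊕b14⊕b15⊕b20⊕b21⊕b22⊕b23⊕b28⊕b29⊕b30⊕b31 = 1⊕1⊕1⊕1⊕1⊕0⊕1⊕0⊕1⊕0⊕0⊕0⊕1⊕1⊕1⊕0 = 0
s8: b8⊕b9⊕b10⊕b11⊕b12⊕b13⊕b14⊕b15⊕b24⊕b25⊕b26⊕b27⊕b28⊕b29⊕b30⊕b31 = 0⊕1⊕0⊕1⊕1⊕0⊕1⊕0⊕0⊕0⊕0⊕0⊕1⊕1⊕1⊕0 = 1
s16: b16⊕b17⊕b18⊕b19⊕b20⊕b21⊕b22⊕b23⊕b24⊕b25⊕b26⊕b27⊕b28⊕b29⊕b30⊕b31 = 0⊕0⊕0⊕0⊕1⊕0⊕0⊕0⊕0⊕0⊕0⊕0⊕1⊕1⊕1⊕0 = 0
Syndrome (s16...s1) = 01010 → position 10.

10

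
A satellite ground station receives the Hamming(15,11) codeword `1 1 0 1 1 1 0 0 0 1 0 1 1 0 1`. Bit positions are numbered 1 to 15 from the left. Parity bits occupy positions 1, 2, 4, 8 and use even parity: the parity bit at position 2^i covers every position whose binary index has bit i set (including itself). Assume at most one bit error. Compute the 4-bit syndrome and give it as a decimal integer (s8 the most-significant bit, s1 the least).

s1: b1⊕b3⊕b5⊕b7⊕b9⊕b11⊕b13⊕b15 = 1⊕0⊕1⊕0⊕0⊕0⊕1⊕1 = 0
s2: b2⊕b3⊕b6⊕b7⊕b10⊕b11⊕b14⊕b15 = 1⊕0⊕1⊕0⊕1⊕0⊕0⊕1 = 0
s4: b4⊕b5⊕b6⊕b7⊕b12⊕b13⊕b14⊕b15 = 1⊕1⊕1⊕0⊕1⊕1⊕0⊕1 = 0
s8: b8⊕b9⊕b10⊕b11⊕b12⊕b13⊕b14⊕b15 = 0⊕0⊕1⊕0⊕1⊕1⊕0⊕1 = 0
Syndrome (s8...s1) = 0000 → position 0 (no error).

0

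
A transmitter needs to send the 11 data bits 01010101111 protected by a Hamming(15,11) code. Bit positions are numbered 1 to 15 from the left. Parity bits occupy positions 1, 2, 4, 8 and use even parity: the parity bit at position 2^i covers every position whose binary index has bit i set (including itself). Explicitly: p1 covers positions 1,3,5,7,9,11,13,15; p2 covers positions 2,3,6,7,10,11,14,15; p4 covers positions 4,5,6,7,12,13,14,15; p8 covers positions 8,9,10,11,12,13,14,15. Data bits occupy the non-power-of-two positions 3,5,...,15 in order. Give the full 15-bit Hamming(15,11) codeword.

000010110101111

Place data bits at non-power-of-two positions: b3=0, b5=1, b6=0, b7=1, b9=0, b10=1, b11=0, b12=1, b13=1, b14=1, b15=1.
p1 = XOR of data positions {3,5,7,9,11,13,15} = 0⊕1⊕1⊕0⊕0⊕1⊕1 = 0
p2 = XOR of data positions {3,6,7,10,11,14,15} = 0⊕0⊕1⊕1⊕0⊕1⊕1 = 0
p4 = XOR of data positions {5,6,7,12,13,14,15} = 1⊕0⊕1⊕1⊕1⊕1⊕1 = 0
p8 = XOR of data positions {9,10,11,12,13,14,15} = 0⊕1⊕0⊕1⊕1⊕1⊕1 = 1
Codeword b1..b15 = 000010110101111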